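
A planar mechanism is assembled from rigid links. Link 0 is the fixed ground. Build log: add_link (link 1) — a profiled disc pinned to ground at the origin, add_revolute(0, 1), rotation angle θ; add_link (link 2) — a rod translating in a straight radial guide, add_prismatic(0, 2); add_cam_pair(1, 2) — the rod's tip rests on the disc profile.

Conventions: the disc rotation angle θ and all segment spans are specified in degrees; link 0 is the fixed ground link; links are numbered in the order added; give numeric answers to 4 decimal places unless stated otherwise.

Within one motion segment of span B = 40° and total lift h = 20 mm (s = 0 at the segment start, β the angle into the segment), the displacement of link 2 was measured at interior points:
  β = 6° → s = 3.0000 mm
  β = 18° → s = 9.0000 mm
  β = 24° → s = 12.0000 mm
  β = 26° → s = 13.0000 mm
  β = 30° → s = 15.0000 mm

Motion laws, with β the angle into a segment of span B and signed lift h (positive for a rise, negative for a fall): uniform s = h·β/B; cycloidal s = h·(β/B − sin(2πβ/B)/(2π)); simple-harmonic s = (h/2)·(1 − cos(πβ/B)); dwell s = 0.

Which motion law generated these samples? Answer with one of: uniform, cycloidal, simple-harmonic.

candidates at β/B = r: uniform s = h·r (linear in β); cycloidal s = h·(r − sin(2πr)/(2π)); simple-harmonic s = (h/2)(1 − cos(πr))
β=6°: printed 3.0000 | uniform 3.0000, cycloidal 0.4248, simple-harmonic 1.0899
β=18°: printed 9.0000 | uniform 9.0000, cycloidal 8.0164, simple-harmonic 8.4357
β=24°: printed 12.0000 | uniform 12.0000, cycloidal 13.8710, simple-harmonic 13.0902
β=26°: printed 13.0000 | uniform 13.0000, cycloidal 15.5752, simple-harmonic 14.5399
β=30°: printed 15.0000 | uniform 15.0000, cycloidal 18.1831, simple-harmonic 17.0711
only one law matches every sample → uniform

uniform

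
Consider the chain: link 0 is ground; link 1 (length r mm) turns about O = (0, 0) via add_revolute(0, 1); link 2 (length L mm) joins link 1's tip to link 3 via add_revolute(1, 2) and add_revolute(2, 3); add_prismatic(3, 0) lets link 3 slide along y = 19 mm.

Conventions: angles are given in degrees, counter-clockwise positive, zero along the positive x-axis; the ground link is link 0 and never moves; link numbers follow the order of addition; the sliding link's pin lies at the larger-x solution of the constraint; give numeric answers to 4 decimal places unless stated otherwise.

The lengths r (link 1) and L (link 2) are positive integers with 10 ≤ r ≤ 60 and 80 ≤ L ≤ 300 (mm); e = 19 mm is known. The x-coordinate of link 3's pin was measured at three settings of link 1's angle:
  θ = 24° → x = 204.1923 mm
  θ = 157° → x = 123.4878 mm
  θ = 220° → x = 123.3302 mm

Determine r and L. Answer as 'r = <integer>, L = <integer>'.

constraint per measurement: (x − r cos θ)² + (r sin θ − e)² = L²
subtracting the θ₁ and θ₂ equations cancels the r² and L² terms:
r = (x₁² − x₂²) / (2[(x₁cos θ₁ + e sin θ₁) − (x₂cos θ₂ + e sin θ₂)]) = 44.0000 → r = 44
L² = (x₁ − r cos θ₁)² + (r sin θ₁ − e)² = 26896.0043 → L = 164.0000 → L = 164
check at θ₃=220°: x = 123.3302 (printed 123.3302) ✓

r = 44, L = 164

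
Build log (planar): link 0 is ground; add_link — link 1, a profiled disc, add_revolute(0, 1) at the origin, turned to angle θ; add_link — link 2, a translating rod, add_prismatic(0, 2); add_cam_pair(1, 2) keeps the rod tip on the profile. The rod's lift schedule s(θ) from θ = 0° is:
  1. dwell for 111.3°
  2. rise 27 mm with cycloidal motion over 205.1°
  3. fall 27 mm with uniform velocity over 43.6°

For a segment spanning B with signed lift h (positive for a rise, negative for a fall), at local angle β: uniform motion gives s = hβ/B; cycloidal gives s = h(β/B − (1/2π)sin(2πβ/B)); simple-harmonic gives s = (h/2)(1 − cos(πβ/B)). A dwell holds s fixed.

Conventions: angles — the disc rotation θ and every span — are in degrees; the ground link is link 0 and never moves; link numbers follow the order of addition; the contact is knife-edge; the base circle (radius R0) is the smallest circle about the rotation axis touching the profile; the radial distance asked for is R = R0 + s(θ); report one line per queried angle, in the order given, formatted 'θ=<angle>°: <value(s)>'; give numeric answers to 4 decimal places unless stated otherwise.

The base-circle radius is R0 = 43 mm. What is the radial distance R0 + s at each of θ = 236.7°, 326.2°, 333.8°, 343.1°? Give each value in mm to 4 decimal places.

seg 1 [0°–111.3°] dwell: s stays 0.0000
seg 2 [111.3°–316.4°] cycloidal, h=27: θ=236.7° here. β=125.4, B=205.1. 27·(0.6114 − sin(2π·0.6114)/(2π)) = 19.2764 → s = 19.2764
seg 2 [111.3°–316.4°] cycloidal, h=27: full span → s += 27 → s = 27.0000
seg 3 [316.4°–360°] uniform, h=-27: θ=326.2° here. β=9.8, B=43.6. -27·9.8/43.6 = -6.0688 → s = 20.9312
seg 3 [316.4°–360°] uniform, h=-27: θ=333.8° here. β=17.4, B=43.6. -27·17.4/43.6 = -10.7752 → s = 16.2248
seg 3 [316.4°–360°] uniform, h=-27: θ=343.1° here. β=26.7, B=43.6. -27·26.7/43.6 = -16.5344 → s = 10.4656
θ=236.7°: R = R0 + s = 43 + 19.2764 = 62.2764
θ=326.2°: R = R0 + s = 43 + 20.9312 = 63.9312
θ=333.8°: R = R0 + s = 43 + 16.2248 = 59.2248
θ=343.1°: R = R0 + s = 43 + 10.4656 = 53.4656

θ=236.7°: 62.2764
θ=326.2°: 63.9312
θ=333.8°: 59.2248
θ=343.1°: 53.4656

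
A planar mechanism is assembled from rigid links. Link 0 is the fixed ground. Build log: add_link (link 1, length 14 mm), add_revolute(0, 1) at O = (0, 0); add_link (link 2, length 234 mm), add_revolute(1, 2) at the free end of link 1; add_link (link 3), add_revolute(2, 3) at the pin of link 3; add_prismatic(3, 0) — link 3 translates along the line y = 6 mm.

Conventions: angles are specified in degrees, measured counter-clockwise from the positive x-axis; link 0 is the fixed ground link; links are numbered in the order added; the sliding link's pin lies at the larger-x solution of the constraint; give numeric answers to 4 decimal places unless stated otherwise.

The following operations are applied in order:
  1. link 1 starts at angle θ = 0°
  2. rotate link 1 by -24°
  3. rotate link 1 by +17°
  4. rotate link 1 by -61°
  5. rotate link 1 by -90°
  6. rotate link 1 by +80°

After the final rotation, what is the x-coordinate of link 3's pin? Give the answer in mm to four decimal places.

geometry: r = 14 mm, L = 234 mm, e = 6 mm; θ starts at 0°
rotate link 1 by -24°: θ ← 0° -24° = -24°
rotate link 1 by +17°: θ ← -24° +17° = -7°
rotate link 1 by -61°: θ ← -7° -61° = -68°
rotate link 1 by -90°: θ ← -68° -90° = -158°
rotate link 1 by +80°: θ ← -158° +80° = -78°
crank pin P = (r cos θ, r sin θ) = (2.910764, -13.694066)
h = r sin θ − e = -13.694066 − 6 = -19.694066
x = r cos θ + √(L² − h²) = 2.910764 + 233.169775 = 236.080538

236.0805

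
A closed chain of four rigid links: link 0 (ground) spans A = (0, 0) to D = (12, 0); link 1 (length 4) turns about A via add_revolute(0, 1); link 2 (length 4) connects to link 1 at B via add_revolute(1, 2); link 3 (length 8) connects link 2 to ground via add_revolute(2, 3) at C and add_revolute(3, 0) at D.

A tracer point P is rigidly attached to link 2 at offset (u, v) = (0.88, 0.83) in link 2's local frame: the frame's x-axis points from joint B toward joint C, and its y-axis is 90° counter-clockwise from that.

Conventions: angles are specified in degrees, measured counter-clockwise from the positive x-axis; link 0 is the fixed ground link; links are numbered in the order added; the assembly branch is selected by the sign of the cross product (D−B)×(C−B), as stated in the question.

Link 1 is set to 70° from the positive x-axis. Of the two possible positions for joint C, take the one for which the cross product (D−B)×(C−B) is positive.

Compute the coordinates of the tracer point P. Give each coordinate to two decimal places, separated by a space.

A=(0,0), D=(12.00,0)
B = A + 4.00·(cos70°, sin70°) = (1.3681, 3.7588)
|BD| = 11.2768
circle(B,4.00) ∩ circle(D,8.00): a=3.5101, h=1.9181
  candidates: C₊=(5.3168,4.3972) cross=21.630; C₋=(4.0382,0.7804) cross=-21.630
  branch + wants cross > 0 → take C=(5.3168,4.3972) (cross=21.630)
ex = (C−B)/|BC| = (0.9872,0.1596); ey = (-0.1596,0.9872)
P = B + 0.88·ex + 0.83·ey = (2.1043,4.7186)

2.10 4.72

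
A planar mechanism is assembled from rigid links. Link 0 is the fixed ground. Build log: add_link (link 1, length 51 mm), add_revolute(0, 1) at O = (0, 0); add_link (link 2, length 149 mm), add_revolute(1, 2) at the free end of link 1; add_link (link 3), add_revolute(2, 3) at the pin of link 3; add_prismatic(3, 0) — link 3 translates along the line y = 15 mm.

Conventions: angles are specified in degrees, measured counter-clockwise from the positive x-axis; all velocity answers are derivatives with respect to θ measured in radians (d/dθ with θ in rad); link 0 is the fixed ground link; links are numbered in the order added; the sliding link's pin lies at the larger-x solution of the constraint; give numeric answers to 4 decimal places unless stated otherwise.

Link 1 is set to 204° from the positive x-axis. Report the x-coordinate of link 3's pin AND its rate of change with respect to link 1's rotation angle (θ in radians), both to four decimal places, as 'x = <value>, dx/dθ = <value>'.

geometry: r = 51 mm, L = 149 mm, e = 15 mm
crank pin P = (r cos θ, r sin θ) = (-46.590818, -20.743569)
h = r sin θ − e = -20.743569 − 15 = -35.743569
x = r cos θ + √(L² − h²) = -46.590818 + 144.649222 = 98.058403
dx/dθ = −r sin θ − h·r cos θ/√(L² − h²) (θ in radians; h = -35.743569) = 9.230737

x = 98.0584, dx/dθ = 9.2307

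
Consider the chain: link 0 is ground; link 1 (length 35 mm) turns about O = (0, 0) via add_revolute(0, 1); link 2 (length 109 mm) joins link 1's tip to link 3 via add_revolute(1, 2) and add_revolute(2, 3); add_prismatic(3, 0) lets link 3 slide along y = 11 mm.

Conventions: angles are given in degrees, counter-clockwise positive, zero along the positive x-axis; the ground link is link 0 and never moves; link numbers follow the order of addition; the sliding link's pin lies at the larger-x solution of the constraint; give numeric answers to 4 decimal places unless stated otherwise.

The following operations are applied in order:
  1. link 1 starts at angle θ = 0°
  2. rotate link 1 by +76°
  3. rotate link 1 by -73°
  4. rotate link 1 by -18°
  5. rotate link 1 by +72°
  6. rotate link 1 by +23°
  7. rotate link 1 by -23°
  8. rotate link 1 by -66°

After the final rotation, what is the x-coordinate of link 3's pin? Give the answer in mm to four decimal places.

geometry: r = 35 mm, L = 109 mm, e = 11 mm; θ starts at 0°
rotate link 1 by +76°: θ ← 0° +76° = 76°
rotate link 1 by -73°: θ ← 76° -73° = 3°
rotate link 1 by -18°: θ ← 3° -18° = -15°
rotate link 1 by +72°: θ ← -15° +72° = 57°
rotate link 1 by +23°: θ ← 57° +23° = 80°
rotate link 1 by -23°: θ ← 80° -23° = 57°
rotate link 1 by -66°: θ ← 57° -66° = -9°
crank pin P = (r cos θ, r sin θ) = (34.569092, -5.475206)
h = r sin θ − e = -5.475206 − 11 = -16.475206
x = r cos θ + √(L² − h²) = 34.569092 + 107.747703 = 142.316795

142.3168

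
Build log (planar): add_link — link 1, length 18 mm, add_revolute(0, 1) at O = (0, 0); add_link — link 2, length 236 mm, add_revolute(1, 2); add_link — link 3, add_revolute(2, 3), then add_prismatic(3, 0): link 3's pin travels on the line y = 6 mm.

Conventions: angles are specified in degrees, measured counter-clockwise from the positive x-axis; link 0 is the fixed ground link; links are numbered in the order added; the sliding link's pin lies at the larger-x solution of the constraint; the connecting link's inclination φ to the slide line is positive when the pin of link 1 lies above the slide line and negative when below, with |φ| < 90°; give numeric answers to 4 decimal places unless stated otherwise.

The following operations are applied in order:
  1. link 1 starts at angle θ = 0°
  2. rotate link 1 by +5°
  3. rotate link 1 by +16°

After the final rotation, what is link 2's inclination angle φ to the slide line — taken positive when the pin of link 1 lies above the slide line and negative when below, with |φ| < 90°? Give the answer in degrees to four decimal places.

geometry: r = 18 mm, L = 236 mm, e = 6 mm; θ starts at 0°
rotate link 1 by +5°: θ ← 0° +5° = 5°
rotate link 1 by +16°: θ ← 5° +16° = 21°
h = r sin θ − e = 6.450623 − 6 = 0.450623
sin φ = h / L = 0.450623 / 236 = 0.00190942
φ = arcsin(0.00190942) = 0.109402°

0.1094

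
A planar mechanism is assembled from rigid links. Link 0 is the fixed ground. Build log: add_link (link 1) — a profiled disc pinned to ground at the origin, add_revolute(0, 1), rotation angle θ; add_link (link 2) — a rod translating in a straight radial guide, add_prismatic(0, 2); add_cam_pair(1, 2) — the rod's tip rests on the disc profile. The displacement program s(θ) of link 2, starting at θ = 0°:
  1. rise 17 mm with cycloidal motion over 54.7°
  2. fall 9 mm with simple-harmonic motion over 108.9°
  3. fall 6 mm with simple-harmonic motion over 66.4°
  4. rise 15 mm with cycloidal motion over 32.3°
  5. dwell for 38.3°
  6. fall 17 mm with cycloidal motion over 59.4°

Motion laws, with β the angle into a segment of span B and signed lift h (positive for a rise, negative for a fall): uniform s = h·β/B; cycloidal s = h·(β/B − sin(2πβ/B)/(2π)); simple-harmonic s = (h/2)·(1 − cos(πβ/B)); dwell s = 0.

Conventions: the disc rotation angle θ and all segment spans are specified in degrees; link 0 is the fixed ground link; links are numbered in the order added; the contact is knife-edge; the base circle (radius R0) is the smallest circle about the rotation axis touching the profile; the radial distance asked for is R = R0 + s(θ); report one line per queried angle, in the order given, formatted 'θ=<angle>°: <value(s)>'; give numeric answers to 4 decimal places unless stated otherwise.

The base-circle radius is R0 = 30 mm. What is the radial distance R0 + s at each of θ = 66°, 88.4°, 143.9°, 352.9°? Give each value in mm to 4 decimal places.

seg 1 [0°–54.7°] cycloidal, h=17: full span → s += 17 → s = 17.0000
seg 2 [54.7°–163.6°] simple-harmonic, h=-9: θ=66° here. β=11.3, B=108.9. -9/2·(1 − cos(π·0.1038)) = -0.2370 → s = 16.7630
seg 2 [54.7°–163.6°] simple-harmonic, h=-9: θ=88.4° here. β=33.7, B=108.9. -9/2·(1 − cos(π·0.3095)) = -1.9643 → s = 15.0357
seg 2 [54.7°–163.6°] simple-harmonic, h=-9: θ=143.9° here. β=89.2, B=108.9. -9/2·(1 − cos(π·0.8191)) = -8.2926 → s = 8.7074
seg 2 [54.7°–163.6°] simple-harmonic, h=-9: full span → s += -9 → s = 8.0000
seg 3 [163.6°–230°] simple-harmonic, h=-6: full span → s += -6 → s = 2.0000
seg 4 [230°–262.3°] cycloidal, h=15: full span → s += 15 → s = 17.0000
seg 5 [262.3°–300.6°] dwell: s stays 17.0000
seg 6 [300.6°–360°] cycloidal, h=-17: θ=352.9° here. β=52.3, B=59.4. -17·(0.8805 − sin(2π·0.8805)/(2π)) = -16.8143 → s = 0.1857
θ=66°: R = R0 + s = 30 + 16.7630 = 46.7630
θ=88.4°: R = R0 + s = 30 + 15.0357 = 45.0357
θ=143.9°: R = R0 + s = 30 + 8.7074 = 38.7074
θ=352.9°: R = R0 + s = 30 + 0.1857 = 30.1857

θ=66°: 46.7630
θ=88.4°: 45.0357
θ=143.9°: 38.7074
θ=352.9°: 30.1857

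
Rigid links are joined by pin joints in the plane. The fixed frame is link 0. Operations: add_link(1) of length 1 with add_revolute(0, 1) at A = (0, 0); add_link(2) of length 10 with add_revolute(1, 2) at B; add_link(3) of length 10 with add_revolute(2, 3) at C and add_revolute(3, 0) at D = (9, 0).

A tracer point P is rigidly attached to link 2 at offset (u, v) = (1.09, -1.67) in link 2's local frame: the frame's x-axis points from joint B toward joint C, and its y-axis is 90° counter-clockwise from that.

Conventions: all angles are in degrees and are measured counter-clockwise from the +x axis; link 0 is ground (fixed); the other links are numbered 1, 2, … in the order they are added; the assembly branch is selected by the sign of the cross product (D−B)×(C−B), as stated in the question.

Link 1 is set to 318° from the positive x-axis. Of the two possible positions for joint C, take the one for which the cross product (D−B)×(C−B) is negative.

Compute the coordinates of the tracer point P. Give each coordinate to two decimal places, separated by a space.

A=(0,0), D=(9.00,0)
B = A + 1.00·(cos318°, sin318°) = (0.7431, -0.6691)
|BD| = 8.2839
circle(B,10.00) ∩ circle(D,10.00): a=4.1420, h=9.1019
  candidates: C₊=(4.1364,8.7376) cross=75.399; C₋=(5.6068,-9.4067) cross=-75.399
  branch - wants cross < 0 → take C=(5.6068,-9.4067) (cross=-75.399)
ex = (C−B)/|BC| = (0.4864,-0.8738); ey = (0.8738,0.4864)
P = B + 1.09·ex + -1.67·ey = (-0.1859,-2.4338)

-0.19 -2.43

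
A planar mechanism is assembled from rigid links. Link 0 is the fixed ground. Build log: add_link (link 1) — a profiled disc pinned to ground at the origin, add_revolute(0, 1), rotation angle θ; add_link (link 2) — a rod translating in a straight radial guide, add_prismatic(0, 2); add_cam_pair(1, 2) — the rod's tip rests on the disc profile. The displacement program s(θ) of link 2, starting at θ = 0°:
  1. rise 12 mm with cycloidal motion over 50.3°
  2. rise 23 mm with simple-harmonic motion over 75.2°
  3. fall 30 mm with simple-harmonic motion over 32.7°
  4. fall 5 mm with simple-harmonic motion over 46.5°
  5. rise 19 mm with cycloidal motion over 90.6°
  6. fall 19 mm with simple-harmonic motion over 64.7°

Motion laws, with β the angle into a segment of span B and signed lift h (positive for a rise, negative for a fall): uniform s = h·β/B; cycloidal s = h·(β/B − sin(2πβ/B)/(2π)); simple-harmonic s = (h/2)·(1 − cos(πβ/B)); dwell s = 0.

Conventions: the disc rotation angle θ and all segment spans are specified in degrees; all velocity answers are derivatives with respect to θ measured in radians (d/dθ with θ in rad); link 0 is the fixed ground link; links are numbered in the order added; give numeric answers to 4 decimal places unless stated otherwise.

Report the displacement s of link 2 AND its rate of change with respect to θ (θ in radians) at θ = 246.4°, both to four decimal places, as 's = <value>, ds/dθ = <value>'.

seg 1 [0°–50.3°] cycloidal, h=12: full span → s += 12 → s = 12.0000
seg 2 [50.3°–125.5°] simple-harmonic, h=23: full span → s += 23 → s = 35.0000
seg 3 [125.5°–158.2°] simple-harmonic, h=-30: full span → s += -30 → s = 5.0000
seg 4 [158.2°–204.7°] simple-harmonic, h=-5: full span → s += -5 → s = 0.0000
seg 5 [204.7°–295.3°] cycloidal, h=19: θ=246.4° here. β=41.7, B=90.6. 19·(0.4603 − sin(2π·0.4603)/(2π)) = 7.9979 → s = 7.9979
velocity in seg [204.7°–295.3°] (cycloidal), θ in radians: β = 41.7° = 0.7278 rad, B = 90.6° = 1.5813 rad; ds/dθ = (h/B)(1 − cos(2πβ/B)) = (19/1.5813)(1 − cos(2π·0.4603)) = 23.658805 mm/rad

s = 7.9979, ds/dθ = 23.6588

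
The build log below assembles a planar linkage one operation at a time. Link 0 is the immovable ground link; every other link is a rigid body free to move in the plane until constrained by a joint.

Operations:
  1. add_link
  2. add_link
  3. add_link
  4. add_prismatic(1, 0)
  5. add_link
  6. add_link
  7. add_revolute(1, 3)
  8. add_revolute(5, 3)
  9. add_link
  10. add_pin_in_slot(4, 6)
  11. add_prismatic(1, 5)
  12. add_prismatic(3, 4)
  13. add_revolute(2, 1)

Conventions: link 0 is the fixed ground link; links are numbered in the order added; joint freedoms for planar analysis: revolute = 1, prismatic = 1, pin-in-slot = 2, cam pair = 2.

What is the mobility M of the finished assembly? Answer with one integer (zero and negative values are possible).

link 0 = ground. State L|J1|J2 = 1|0|0
+link1  2|0|0
+link2  3|0|0
+link3  4|0|0
P(1,0) f=1→J1  4|1|0
+link4  5|1|0
+link5  6|1|0
R(1,3) f=1→J1  6|2|0
R(5,3) f=1→J1  6|3|0
+link6  7|3|0
PS(4,6) f=2→J2  7|3|1
P(1,5) f=1→J1  7|4|1
P(3,4) f=1→J1  7|5|1
R(2,1) f=1→J1  7|6|1
M = 3(7−1)−2·6−1 = 18−12−1 = 5

M = 5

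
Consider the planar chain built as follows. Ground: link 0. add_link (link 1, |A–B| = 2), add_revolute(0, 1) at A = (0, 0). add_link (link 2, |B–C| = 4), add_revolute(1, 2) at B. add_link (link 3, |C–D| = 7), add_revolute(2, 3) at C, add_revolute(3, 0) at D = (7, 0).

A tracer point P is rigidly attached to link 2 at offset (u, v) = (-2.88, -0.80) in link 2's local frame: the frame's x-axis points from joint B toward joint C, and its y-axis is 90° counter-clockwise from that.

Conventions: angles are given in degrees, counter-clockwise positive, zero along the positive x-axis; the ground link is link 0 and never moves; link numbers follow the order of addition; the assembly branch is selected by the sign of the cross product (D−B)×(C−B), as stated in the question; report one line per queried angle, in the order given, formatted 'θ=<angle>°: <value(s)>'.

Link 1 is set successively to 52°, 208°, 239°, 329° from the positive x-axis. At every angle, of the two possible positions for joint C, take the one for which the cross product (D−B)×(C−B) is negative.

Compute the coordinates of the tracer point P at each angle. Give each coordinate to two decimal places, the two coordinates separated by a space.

A=(0,0), D=(7.00,0)
θ=52°: B = A + 2.00·(cos52°, sin52°) = (1.2313, 1.5760)
θ=52°: |BD| = 5.9801
θ=52°: circle(B,4.00) ∩ circle(D,7.00): a=0.2309, h=3.9933
θ=52°:   candidates: C₊=(2.5065,5.3673) cross=23.880; C₋=(0.4016,-2.3370) cross=-23.880
θ=52°:   branch - wants cross < 0 → take C=(0.4016,-2.3370) (cross=-23.880)
θ=52°: ex = (C−B)/|BC| = (-0.2074,-0.9783); ey = (0.9783,-0.2074)
θ=52°: P = B + -2.88·ex + -0.80·ey = (1.0461,4.5593)
θ=208°: B = A + 2.00·(cos208°, sin208°) = (-1.7659, -0.9389)
θ=208°: |BD| = 8.8160
θ=208°: circle(B,4.00) ∩ circle(D,7.00): a=2.5364, h=3.0930
θ=208°:   candidates: C₊=(0.4267,2.4066) cross=27.268; C₋=(1.0855,-3.7442) cross=-27.268
θ=208°:   branch - wants cross < 0 → take C=(1.0855,-3.7442) (cross=-27.268)
θ=208°: ex = (C−B)/|BC| = (0.7129,-0.7013); ey = (0.7013,0.7129)
θ=208°: P = B + -2.88·ex + -0.80·ey = (-4.3800,0.5106)
θ=239°: B = A + 2.00·(cos239°, sin239°) = (-1.0301, -1.7143)
θ=239°: |BD| = 8.2110
θ=239°: circle(B,4.00) ∩ circle(D,7.00): a=2.0960, h=3.4069
θ=239°:   candidates: C₊=(0.3085,2.0551) cross=27.974; C₋=(1.7311,-4.6085) cross=-27.974
θ=239°:   branch - wants cross < 0 → take C=(1.7311,-4.6085) (cross=-27.974)
θ=239°: ex = (C−B)/|BC| = (0.6903,-0.7235); ey = (0.7235,0.6903)
θ=239°: P = B + -2.88·ex + -0.80·ey = (-3.5969,-0.1828)
θ=329°: B = A + 2.00·(cos329°, sin329°) = (1.7143, -1.0301)
θ=329°: |BD| = 5.3851
θ=329°: circle(B,4.00) ∩ circle(D,7.00): a=-0.3715, h=3.9827
θ=329°:   candidates: C₊=(0.5879,2.8080) cross=21.447; C₋=(2.1116,-5.0103) cross=-21.447
θ=329°:   branch - wants cross < 0 → take C=(2.1116,-5.0103) (cross=-21.447)
θ=329°: ex = (C−B)/|BC| = (0.0993,-0.9951); ey = (0.9951,0.0993)
θ=329°: P = B + -2.88·ex + -0.80·ey = (0.6323,1.7562)

θ=52°: 1.05 4.56
θ=208°: -4.38 0.51
θ=239°: -3.60 -0.18
θ=329°: 0.63 1.76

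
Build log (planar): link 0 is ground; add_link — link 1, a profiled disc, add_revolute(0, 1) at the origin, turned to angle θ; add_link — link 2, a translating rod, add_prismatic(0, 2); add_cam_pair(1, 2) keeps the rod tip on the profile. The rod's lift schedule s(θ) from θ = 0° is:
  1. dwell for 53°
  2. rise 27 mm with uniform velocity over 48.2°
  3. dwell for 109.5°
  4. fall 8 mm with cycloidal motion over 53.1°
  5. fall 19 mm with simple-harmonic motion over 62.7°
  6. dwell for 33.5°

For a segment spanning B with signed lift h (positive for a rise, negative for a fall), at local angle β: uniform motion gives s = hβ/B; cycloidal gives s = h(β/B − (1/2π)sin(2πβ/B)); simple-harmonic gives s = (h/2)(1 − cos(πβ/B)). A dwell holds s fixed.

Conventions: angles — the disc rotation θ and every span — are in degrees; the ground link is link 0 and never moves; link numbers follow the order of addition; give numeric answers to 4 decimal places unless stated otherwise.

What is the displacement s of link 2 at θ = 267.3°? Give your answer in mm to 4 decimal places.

seg 1 [0°–53°] dwell: s stays 0.0000
seg 2 [53°–101.2°] uniform, h=27: full span → s += 27 → s = 27.0000
seg 3 [101.2°–210.7°] dwell: s stays 27.0000
seg 4 [210.7°–263.8°] cycloidal, h=-8: full span → s += -8 → s = 19.0000
seg 5 [263.8°–326.5°] simple-harmonic, h=-19: θ=267.3° here. β=3.5, B=62.7. -19/2·(1 − cos(π·0.0558)) = -0.1457 → s = 18.8543

18.8543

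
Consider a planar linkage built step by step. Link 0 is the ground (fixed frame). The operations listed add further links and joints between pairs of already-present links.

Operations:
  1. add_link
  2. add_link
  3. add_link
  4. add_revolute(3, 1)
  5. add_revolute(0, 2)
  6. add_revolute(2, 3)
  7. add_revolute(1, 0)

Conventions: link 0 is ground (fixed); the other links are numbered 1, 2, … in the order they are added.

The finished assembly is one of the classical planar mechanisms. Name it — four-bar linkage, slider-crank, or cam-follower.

links: 4 (incl. ground); joints: 4 revolute, 0 prismatic, 0 higher (cam) pair, forming one closed loop
4 links in a single 4R loop → four-bar linkage

four-bar linkage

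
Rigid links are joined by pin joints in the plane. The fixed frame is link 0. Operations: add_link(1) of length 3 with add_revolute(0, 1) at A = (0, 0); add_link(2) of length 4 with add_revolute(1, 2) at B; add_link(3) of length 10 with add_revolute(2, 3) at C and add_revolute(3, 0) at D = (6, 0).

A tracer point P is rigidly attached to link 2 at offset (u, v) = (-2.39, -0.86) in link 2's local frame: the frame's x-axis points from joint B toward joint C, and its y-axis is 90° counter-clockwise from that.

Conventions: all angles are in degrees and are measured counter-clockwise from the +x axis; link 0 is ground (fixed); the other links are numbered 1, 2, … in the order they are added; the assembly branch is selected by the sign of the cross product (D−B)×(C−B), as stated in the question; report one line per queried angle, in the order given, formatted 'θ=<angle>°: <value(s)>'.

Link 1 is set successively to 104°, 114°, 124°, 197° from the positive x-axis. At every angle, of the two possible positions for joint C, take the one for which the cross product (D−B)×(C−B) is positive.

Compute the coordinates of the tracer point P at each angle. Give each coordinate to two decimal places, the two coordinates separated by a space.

A=(0,0), D=(6.00,0)
θ=104°: B = A + 3.00·(cos104°, sin104°) = (-0.7258, 2.9109)
θ=104°: |BD| = 7.3287
θ=104°: circle(B,4.00) ∩ circle(D,10.00): a=-2.0666, h=3.4248
θ=104°:   candidates: C₊=(-1.2621,6.8748) cross=25.099; C₋=(-3.9827,0.5887) cross=-25.099
θ=104°:   branch + wants cross > 0 → take C=(-1.2621,6.8748) (cross=25.099)
θ=104°: ex = (C−B)/|BC| = (-0.1341,0.9910); ey = (-0.9910,-0.1341)
θ=104°: P = B + -2.39·ex + -0.86·ey = (0.4469,0.6578)
θ=114°: B = A + 3.00·(cos114°, sin114°) = (-1.2202, 2.7406)
θ=114°: |BD| = 7.7229
θ=114°: circle(B,4.00) ∩ circle(D,10.00): a=-1.5770, h=3.6760
θ=114°:   candidates: C₊=(-1.3900,6.7370) cross=28.389; C₋=(-3.9991,-0.1365) cross=-28.389
θ=114°:   branch + wants cross > 0 → take C=(-1.3900,6.7370) (cross=28.389)
θ=114°: ex = (C−B)/|BC| = (-0.0425,0.9991); ey = (-0.9991,-0.0425)
θ=114°: P = B + -2.39·ex + -0.86·ey = (-0.2595,0.3893)
θ=124°: B = A + 3.00·(cos124°, sin124°) = (-1.6776, 2.4871)
θ=124°: |BD| = 8.0704
θ=124°: circle(B,4.00) ∩ circle(D,10.00): a=-1.1690, h=3.8254
θ=124°:   candidates: C₊=(-1.6108,6.4866) cross=30.872; C₋=(-3.9686,-0.7918) cross=-30.872
θ=124°:   branch + wants cross > 0 → take C=(-1.6108,6.4866) (cross=30.872)
θ=124°: ex = (C−B)/|BC| = (0.0167,0.9999); ey = (-0.9999,0.0167)
θ=124°: P = B + -2.39·ex + -0.86·ey = (-0.8576,0.0831)
θ=197°: B = A + 3.00·(cos197°, sin197°) = (-2.8689, -0.8771)
θ=197°: |BD| = 8.9122
θ=197°: circle(B,4.00) ∩ circle(D,10.00): a=-0.2566, h=3.9918
θ=197°:   candidates: C₊=(-3.5171,3.0700) cross=35.575; C₋=(-2.7314,-4.8747) cross=-35.575
θ=197°:   branch + wants cross > 0 → take C=(-3.5171,3.0700) (cross=35.575)
θ=197°: ex = (C−B)/|BC| = (-0.1620,0.9868); ey = (-0.9868,-0.1620)
θ=197°: P = B + -2.39·ex + -0.86·ey = (-1.6330,-3.0962)

θ=104°: 0.45 0.66
θ=114°: -0.26 0.39
θ=124°: -0.86 0.08
θ=197°: -1.63 -3.10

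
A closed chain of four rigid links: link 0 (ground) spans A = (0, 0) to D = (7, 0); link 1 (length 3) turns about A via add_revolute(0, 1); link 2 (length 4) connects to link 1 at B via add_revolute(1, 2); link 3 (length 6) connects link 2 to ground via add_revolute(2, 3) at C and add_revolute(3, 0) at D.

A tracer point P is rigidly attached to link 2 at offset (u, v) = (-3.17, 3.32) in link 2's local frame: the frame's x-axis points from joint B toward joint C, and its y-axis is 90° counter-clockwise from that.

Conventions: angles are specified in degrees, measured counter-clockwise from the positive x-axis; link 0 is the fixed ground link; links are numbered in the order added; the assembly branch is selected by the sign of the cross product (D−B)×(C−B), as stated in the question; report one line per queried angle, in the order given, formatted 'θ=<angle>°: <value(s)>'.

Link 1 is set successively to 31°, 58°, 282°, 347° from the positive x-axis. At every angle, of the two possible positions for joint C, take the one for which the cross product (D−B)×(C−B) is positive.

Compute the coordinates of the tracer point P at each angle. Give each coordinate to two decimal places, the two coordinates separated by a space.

A=(0,0), D=(7.00,0)
θ=31°: B = A + 3.00·(cos31°, sin31°) = (2.5715, 1.5451)
θ=31°: |BD| = 4.6903
θ=31°: circle(B,4.00) ∩ circle(D,6.00): a=0.2131, h=3.9943
θ=31°:   candidates: C₊=(4.0885,5.2463) cross=18.735; C₋=(1.4569,-2.2964) cross=-18.735
θ=31°:   branch + wants cross > 0 → take C=(4.0885,5.2463) (cross=18.735)
θ=31°: ex = (C−B)/|BC| = (0.3793,0.9253); ey = (-0.9253,0.3793)
θ=31°: P = B + -3.17·ex + 3.32·ey = (-1.7027,-0.1289)
θ=58°: B = A + 3.00·(cos58°, sin58°) = (1.5898, 2.5441)
θ=58°: |BD| = 5.9786
θ=58°: circle(B,4.00) ∩ circle(D,6.00): a=1.3167, h=3.7771
θ=58°:   candidates: C₊=(4.3886,5.4019) cross=22.582; C₋=(1.1739,-1.4342) cross=-22.582
θ=58°:   branch + wants cross > 0 → take C=(4.3886,5.4019) (cross=22.582)
θ=58°: ex = (C−B)/|BC| = (0.6997,0.7144); ey = (-0.7144,0.6997)
θ=58°: P = B + -3.17·ex + 3.32·ey = (-3.0002,2.6024)
θ=282°: B = A + 3.00·(cos282°, sin282°) = (0.6237, -2.9344)
θ=282°: |BD| = 7.0191
θ=282°: circle(B,4.00) ∩ circle(D,6.00): a=2.0849, h=3.4137
θ=282°:   candidates: C₊=(1.0905,1.0382) cross=23.961; C₋=(3.9448,-5.1639) cross=-23.961
θ=282°:   branch + wants cross > 0 → take C=(1.0905,1.0382) (cross=23.961)
θ=282°: ex = (C−B)/|BC| = (0.1167,0.9932); ey = (-0.9932,0.1167)
θ=282°: P = B + -3.17·ex + 3.32·ey = (-3.0435,-5.6954)
θ=347°: B = A + 3.00·(cos347°, sin347°) = (2.9231, -0.6749)
θ=347°: |BD| = 4.1324
θ=347°: circle(B,4.00) ∩ circle(D,6.00): a=-0.3537, h=3.9843
θ=347°:   candidates: C₊=(1.9234,3.1982) cross=16.465; C₋=(3.2248,-4.6635) cross=-16.465
θ=347°:   branch + wants cross > 0 → take C=(1.9234,3.1982) (cross=16.465)
θ=347°: ex = (C−B)/|BC| = (-0.2499,0.9683); ey = (-0.9683,-0.2499)
θ=347°: P = B + -3.17·ex + 3.32·ey = (0.5007,-4.5740)

θ=31°: -1.70 -0.13
θ=58°: -3.00 2.60
θ=282°: -3.04 -5.70
θ=347°: 0.50 -4.57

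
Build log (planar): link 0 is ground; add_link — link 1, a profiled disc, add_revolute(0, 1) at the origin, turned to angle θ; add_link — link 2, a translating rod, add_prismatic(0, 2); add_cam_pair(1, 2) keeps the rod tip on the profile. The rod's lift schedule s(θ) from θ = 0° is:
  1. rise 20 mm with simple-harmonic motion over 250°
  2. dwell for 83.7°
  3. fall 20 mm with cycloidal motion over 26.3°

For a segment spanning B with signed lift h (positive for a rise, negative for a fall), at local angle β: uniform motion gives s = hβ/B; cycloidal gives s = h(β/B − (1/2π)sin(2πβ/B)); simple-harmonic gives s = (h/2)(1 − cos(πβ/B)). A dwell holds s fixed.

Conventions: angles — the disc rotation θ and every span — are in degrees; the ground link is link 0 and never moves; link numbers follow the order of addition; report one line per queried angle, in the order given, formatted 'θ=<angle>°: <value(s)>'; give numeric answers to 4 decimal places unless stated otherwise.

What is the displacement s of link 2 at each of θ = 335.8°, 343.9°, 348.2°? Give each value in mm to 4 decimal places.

seg 1 [0°–250°] simple-harmonic, h=20: full span → s += 20 → s = 20.0000
seg 2 [250°–333.7°] dwell: s stays 20.0000
seg 3 [333.7°–360°] cycloidal, h=-20: θ=335.8° here. β=2.1, B=26.3. -20·(0.0798 − sin(2π·0.0798)/(2π)) = -0.0662 → s = 19.9338
seg 3 [333.7°–360°] cycloidal, h=-20: θ=343.9° here. β=10.2, B=26.3. -20·(0.3878 − sin(2π·0.3878)/(2π)) = -5.6945 → s = 14.3055
seg 3 [333.7°–360°] cycloidal, h=-20: θ=348.2° here. β=14.5, B=26.3. -20·(0.5513 − sin(2π·0.5513)/(2π)) = -12.0355 → s = 7.9645

θ=335.8°: 19.9338
θ=343.9°: 14.3055
θ=348.2°: 7.9645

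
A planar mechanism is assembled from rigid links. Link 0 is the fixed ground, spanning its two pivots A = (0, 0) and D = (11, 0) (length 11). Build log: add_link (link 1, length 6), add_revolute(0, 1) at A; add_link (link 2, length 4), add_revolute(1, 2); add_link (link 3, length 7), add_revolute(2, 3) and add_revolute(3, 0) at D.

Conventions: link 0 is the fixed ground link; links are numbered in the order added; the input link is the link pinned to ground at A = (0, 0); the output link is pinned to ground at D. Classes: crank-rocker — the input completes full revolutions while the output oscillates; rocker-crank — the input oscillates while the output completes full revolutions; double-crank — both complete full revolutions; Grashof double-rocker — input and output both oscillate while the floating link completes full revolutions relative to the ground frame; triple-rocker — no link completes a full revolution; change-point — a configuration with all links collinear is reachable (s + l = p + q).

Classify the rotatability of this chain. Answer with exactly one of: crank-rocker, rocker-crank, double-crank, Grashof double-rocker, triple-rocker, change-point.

lengths: ground=11, input=6, coupler=4, output=7
sorted: s=4 (shortest), l=11 (longest), p+q=13
s + l = 15 vs p + q = 13
s + l > p + q → non-Grashof → no link fully rotates → triple-rocker

triple-rocker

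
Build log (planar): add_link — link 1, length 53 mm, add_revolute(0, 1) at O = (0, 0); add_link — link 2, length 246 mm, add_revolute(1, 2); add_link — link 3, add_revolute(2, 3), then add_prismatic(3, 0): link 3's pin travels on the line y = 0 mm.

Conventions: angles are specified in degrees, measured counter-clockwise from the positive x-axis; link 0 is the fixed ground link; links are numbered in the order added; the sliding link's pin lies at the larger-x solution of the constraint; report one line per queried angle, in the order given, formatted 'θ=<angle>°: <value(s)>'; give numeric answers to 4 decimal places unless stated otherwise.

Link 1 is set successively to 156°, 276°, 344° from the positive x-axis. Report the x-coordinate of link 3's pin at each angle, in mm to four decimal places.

geometry: r = 53 mm, L = 246 mm, e = 0 mm
θ=156°: crank pin P = (r cos θ, r sin θ) = (-48.417909, 21.557042)
θ=156°: h = r sin θ − e = 21.557042 − 0 = 21.557042
θ=156°: x = r cos θ + √(L² − h²) = -48.417909 + 245.053655 = 196.635746
θ=276°: crank pin P = (r cos θ, r sin θ) = (5.540009, -52.709660)
θ=276°: h = r sin θ − e = -52.709660 − 0 = -52.709660
θ=276°: x = r cos θ + √(L² − h²) = 5.540009 + 240.286686 = 245.826695
θ=344°: crank pin P = (r cos θ, r sin θ) = (50.946870, -14.608780)
θ=344°: h = r sin θ − e = -14.608780 − 0 = -14.608780
θ=344°: x = r cos θ + √(L² − h²) = 50.946870 + 245.565844 = 296.512714

θ=156°: 196.6357
θ=276°: 245.8267
θ=344°: 296.5127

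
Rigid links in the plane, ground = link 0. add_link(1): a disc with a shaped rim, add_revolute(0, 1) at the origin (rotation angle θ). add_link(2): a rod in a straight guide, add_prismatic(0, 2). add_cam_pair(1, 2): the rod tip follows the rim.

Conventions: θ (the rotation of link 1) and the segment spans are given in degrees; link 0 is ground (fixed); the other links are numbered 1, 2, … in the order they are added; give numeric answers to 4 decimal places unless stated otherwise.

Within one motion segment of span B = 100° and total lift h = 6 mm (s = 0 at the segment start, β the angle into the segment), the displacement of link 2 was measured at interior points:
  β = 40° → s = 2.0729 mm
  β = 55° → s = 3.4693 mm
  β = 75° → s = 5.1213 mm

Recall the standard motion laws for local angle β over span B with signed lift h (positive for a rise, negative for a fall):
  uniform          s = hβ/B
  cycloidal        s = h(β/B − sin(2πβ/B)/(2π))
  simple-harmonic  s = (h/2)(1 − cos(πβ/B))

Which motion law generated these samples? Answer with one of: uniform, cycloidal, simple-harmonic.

candidates at β/B = r: uniform s = h·r (linear in β); cycloidal s = h·(r − sin(2πr)/(2π)); simple-harmonic s = (h/2)(1 − cos(πr))
β=40°: printed 2.0729 | uniform 2.4000, cycloidal 1.8387, simple-harmonic 2.0729
β=55°: printed 3.4693 | uniform 3.3000, cycloidal 3.5951, simple-harmonic 3.4693
β=75°: printed 5.1213 | uniform 4.5000, cycloidal 5.4549, simple-harmonic 5.1213
only one law matches every sample → simple-harmonic

simple-harmonic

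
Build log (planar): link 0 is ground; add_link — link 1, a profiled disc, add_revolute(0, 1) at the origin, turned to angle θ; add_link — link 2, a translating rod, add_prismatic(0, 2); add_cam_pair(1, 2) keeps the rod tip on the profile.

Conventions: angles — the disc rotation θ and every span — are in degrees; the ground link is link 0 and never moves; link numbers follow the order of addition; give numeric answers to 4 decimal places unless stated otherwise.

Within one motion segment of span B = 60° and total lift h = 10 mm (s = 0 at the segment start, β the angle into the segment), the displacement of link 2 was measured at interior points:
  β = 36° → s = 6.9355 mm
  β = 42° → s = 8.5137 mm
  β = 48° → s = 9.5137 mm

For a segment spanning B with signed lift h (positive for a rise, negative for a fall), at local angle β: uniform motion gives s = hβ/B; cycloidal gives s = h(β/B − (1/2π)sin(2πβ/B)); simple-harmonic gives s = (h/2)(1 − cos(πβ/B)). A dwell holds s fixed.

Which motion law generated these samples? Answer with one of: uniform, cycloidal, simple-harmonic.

candidates at β/B = r: uniform s = h·r (linear in β); cycloidal s = h·(r − sin(2πr)/(2π)); simple-harmonic s = (h/2)(1 − cos(πr))
β=36°: printed 6.9355 | uniform 6.0000, cycloidal 6.9355, simple-harmonic 6.5451
β=42°: printed 8.5137 | uniform 7.0000, cycloidal 8.5137, simple-harmonic 7.9389
β=48°: printed 9.5137 | uniform 8.0000, cycloidal 9.5137, simple-harmonic 9.0451
only one law matches every sample → cycloidal

cycloidal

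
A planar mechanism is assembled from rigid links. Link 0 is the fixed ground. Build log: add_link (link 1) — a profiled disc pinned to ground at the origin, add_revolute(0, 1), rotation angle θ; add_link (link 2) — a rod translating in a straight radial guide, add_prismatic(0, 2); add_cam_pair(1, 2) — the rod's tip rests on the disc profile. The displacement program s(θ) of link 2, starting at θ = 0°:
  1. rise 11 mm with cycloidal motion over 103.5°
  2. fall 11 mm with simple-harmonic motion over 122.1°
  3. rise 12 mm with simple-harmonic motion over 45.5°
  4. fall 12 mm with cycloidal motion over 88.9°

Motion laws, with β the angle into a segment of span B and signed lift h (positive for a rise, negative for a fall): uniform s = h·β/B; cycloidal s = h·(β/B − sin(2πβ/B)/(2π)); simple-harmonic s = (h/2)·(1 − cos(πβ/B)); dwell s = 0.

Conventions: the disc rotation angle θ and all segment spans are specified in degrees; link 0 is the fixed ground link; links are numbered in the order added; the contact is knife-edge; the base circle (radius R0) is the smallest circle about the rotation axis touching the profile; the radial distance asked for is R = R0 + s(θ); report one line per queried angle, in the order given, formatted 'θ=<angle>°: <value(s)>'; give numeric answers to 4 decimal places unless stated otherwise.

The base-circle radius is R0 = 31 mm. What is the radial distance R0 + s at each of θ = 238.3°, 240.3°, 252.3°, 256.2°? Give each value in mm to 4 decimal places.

seg 1 [0°–103.5°] cycloidal, h=11: full span → s += 11 → s = 11.0000
seg 2 [103.5°–225.6°] simple-harmonic, h=-11: full span → s += -11 → s = 0.0000
seg 3 [225.6°–271.1°] simple-harmonic, h=12: θ=238.3° here. β=12.7, B=45.5. 12/2·(1 − cos(π·0.2791)) = 2.1627 → s = 2.1627
seg 3 [225.6°–271.1°] simple-harmonic, h=12: θ=240.3° here. β=14.7, B=45.5. 12/2·(1 − cos(π·0.3231)) = 2.8342 → s = 2.8342
seg 3 [225.6°–271.1°] simple-harmonic, h=12: θ=252.3° here. β=26.7, B=45.5. 12/2·(1 − cos(π·0.5868)) = 7.6162 → s = 7.6162
seg 3 [225.6°–271.1°] simple-harmonic, h=12: θ=256.2° here. β=30.6, B=45.5. 12/2·(1 − cos(π·0.6725)) = 9.0952 → s = 9.0952
θ=238.3°: R = R0 + s = 31 + 2.1627 = 33.1627
θ=240.3°: R = R0 + s = 31 + 2.8342 = 33.8342
θ=252.3°: R = R0 + s = 31 + 7.6162 = 38.6162
θ=256.2°: R = R0 + s = 31 + 9.0952 = 40.0952

θ=238.3°: 33.1627
θ=240.3°: 33.8342
θ=252.3°: 38.6162
θ=256.2°: 40.0952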